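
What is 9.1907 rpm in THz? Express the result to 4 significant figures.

1.532 × 10^-13 terahertz

1 revolution per minute = 1.66667 × 10^-14 terahertz.
So 9.1907 × 1.66667 × 10^-14 ≈ 1.532 × 10^-13 THz.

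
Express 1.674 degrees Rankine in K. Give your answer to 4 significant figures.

0.9300 kelvins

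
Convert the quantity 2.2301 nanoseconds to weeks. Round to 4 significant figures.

3.687 × 10^-15 wk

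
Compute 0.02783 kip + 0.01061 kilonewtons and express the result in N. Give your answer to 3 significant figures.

134 newtons

0.02783 kip = 123.794 N and 0.01061 kN = 10.6100 N.
123.794 + 10.6100 ≈ 134 N.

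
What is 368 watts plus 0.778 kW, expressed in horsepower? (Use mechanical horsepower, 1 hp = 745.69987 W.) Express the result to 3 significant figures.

368 W = 0.493496 hp and 0.778 kW = 1.04332 hp.
0.493496 + 1.04332 ≈ 1.54 hp.

1.54 hp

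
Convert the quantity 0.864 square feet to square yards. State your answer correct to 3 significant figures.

0.0960 yd²

1 ft² = 0.111111 yd².
Thus 0.864 × 0.111111 ≈ 0.0960 yd².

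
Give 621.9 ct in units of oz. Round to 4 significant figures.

4.387 ounces

1 carat = 0.00705479 oz.
Thus 621.9 × 0.00705479 ≈ 4.387 oz.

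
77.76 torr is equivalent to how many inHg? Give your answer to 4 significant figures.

3.061 inches of mercury

1 torr = 0.0393701 inHg.
Thus 77.76 × 0.0393701 ≈ 3.061 inHg.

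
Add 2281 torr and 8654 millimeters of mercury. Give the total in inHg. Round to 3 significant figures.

431 inHg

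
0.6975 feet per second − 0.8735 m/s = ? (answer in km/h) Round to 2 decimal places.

-2.38 km/h

0.6975 ft/s = 0.765353 km/h and 0.8735 m/s = 3.14460 km/h.
0.765353 − 3.14460 ≈ -2.38 km/h.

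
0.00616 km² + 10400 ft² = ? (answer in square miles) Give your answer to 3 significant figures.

0.00616 km² = 0.00237839 mi² and 10400 ft² = 0.000373049 mi².
0.00237839 + 0.000373049 ≈ 0.00275 mi².

0.00275 square miles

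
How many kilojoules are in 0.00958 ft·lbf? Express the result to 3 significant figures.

1 ft·lbf = 0.00135582 kilojoules.
Then 0.00958 × 0.00135582 ≈ 1.30 × 10^-5 kJ.

1.30 × 10^-5 kilojoules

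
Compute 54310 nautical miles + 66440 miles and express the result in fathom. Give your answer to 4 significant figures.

54310 nmi = 5.49990 × 10^7 fathom and 66440 mi = 5.84672 × 10^7 fathom.
5.49990 × 10^7 + 5.84672 × 10^7 ≈ 1.135 × 10^8 fathom.

1.135 × 10^8 fathom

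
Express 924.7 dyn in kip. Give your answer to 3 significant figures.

1 dyn = 2.24809e-9 kip.
924.7 × 2.24809e-9 ≈ 2.08e-6 kip.

2.08e-6 kip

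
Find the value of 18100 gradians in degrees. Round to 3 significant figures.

1 grad = 0.900000 °.
Then 18100 × 0.900000 ≈ 16300 °.

16300 degrees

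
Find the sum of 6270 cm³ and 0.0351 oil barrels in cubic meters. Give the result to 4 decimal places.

0.0119 m³

6270 cm³ = 0.00627000 m³ and 0.0351 bbl = 0.00558045 m³.
0.00627000 + 0.00558045 ≈ 0.0119 m³.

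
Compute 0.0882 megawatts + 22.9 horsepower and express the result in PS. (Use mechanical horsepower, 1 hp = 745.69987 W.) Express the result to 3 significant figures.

143 PS

0.0882 MW = 119.919 PS and 22.9 hp = 23.2176 PS.
119.919 + 23.2176 ≈ 143 PS.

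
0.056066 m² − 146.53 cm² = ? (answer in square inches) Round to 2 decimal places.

64.19 in²

0.056066 m² = 86.9025 in² and 146.53 cm² = 22.7122 in².
86.9025 − 22.7122 ≈ 64.19 in².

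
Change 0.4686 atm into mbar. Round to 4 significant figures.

474.8 millibar

1 atm = 1013.25 mbar.
0.4686 × 1013.25 ≈ 474.8 mbar.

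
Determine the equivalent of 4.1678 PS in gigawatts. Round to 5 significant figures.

1 metric horsepower = 7.35499e-7 gigawatts.
Then 4.1678 × 7.35499e-7 ≈ 3.0654e-6 GW.

3.0654e-6 gigawatts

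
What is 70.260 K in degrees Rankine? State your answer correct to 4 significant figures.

126.5 degrees Rankine

°R = K × 9/5.
Applying the formula gives 126.5 °R.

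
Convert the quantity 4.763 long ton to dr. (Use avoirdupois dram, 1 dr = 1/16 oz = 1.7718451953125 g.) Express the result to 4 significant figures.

1 long ton = 573440 dr.
4.763 × 573440 ≈ 2.731 × 10^6 dr.

2.731 × 10^6 dr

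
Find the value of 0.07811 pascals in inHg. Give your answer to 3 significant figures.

2.31e-5 inHg

1 pascal = 0.000295300 inches of mercury.
Thus 0.07811 × 0.000295300 ≈ 2.31e-5 inHg.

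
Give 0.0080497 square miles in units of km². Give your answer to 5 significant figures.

0.020849 square kilometers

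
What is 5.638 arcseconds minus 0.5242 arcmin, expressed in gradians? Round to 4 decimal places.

-0.0080 gradians

5.638 arcsec = 0.00174012 grad and 0.5242 arcmin = 0.00970741 grad.
0.00174012 − 0.00970741 ≈ -0.0080 grad.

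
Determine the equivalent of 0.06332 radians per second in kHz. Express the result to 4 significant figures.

1 radian per second = 0.000159155 kilohertz.
So 0.06332 × 0.000159155 ≈ 1.008e-5 kHz.

1.008e-5 kHz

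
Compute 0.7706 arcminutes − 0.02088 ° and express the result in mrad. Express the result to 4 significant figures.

-0.1403 mrad

0.7706 arcmin = 0.224158 mrad and 0.02088 ° = 0.364425 mrad.
0.224158 − 0.364425 ≈ -0.1403 mrad.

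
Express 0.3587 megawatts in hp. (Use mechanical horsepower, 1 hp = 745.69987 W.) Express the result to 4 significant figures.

481.0 hp

1 MW = 1341.02 hp.
So 0.3587 × 1341.02 ≈ 481.0 hp.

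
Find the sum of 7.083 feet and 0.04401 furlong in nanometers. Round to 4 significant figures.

1.101e+10 nanometers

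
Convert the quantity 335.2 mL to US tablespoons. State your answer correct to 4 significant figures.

1 mL = 0.0676280 US tbsp.
So 335.2 × 0.0676280 ≈ 22.67 US tbsp.

22.67 US tablespoons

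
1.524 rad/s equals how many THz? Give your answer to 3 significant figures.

2.43 × 10^-13 THz

1 radian per second = 1.59155 × 10^-13 terahertz.
So 1.524 × 1.59155 × 10^-13 ≈ 2.43 × 10^-13 THz.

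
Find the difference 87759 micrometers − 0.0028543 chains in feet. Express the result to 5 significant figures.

0.099539 ft

87759 μm = 0.287923 ft and 0.0028543 chain = 0.188384 ft.
0.287923 − 0.188384 ≈ 0.099539 ft.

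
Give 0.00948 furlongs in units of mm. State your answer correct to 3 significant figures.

1910 millimeters

1 furlong = 201168 mm.
So 0.00948 × 201168 ≈ 1910 mm.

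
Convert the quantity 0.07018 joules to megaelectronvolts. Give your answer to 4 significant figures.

4.380 × 10^11 megaelectronvolts

1 joule = 6.24151 × 10^12 megaelectronvolts.
Then 0.07018 × 6.24151 × 10^12 ≈ 4.380 × 10^11 MeV.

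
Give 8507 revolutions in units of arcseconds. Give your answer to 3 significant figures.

1.10e+10 arcsec

1 revolution = 1.29600e+6 arcseconds.
Then 8507 × 1.29600e+6 ≈ 1.10e+10 arcsec.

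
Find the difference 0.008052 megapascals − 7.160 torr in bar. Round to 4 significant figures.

0.008052 MPa = 0.0805200 bar and 7.160 torr = 0.00954588 bar.
0.0805200 − 0.00954588 ≈ 0.07097 bar.

0.07097 bar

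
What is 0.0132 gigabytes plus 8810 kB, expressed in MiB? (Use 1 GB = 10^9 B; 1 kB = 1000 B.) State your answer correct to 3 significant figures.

0.0132 GB = 12.5885 MiB and 8810 kB = 8.40187 MiB.
12.5885 + 8.40187 ≈ 21.0 MiB.

21.0 MiB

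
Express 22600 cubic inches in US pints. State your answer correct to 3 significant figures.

1 cubic inch = 0.0346320 US pt.
So 22600 × 0.0346320 ≈ 783 US pt.

783 US pt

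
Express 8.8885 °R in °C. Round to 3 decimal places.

°R = (°C + 273.15) × 9/5.
Applying the formula gives -268.212 °C.

-268.212 °C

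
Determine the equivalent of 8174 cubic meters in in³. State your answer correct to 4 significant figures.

1 cubic meter = 61023.7 in³.
So 8174 × 61023.7 ≈ 4.988 × 10^8 in³.

4.988 × 10^8 in³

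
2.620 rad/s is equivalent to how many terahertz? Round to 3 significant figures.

4.17 × 10^-13 terahertz

1 rad/s = 1.59155 × 10^-13 terahertz.
Then 2.620 × 1.59155 × 10^-13 ≈ 4.17 × 10^-13 THz.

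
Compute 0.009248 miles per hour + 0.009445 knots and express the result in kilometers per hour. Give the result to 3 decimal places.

0.032 km/h

0.009248 mph = 0.0148832 km/h and 0.009445 kn = 0.0174921 km/h.
0.0148832 + 0.0174921 ≈ 0.032 km/h.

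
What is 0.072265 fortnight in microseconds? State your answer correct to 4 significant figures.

1 fortnight = 1.20960e+12 microseconds.
Thus 0.072265 × 1.20960e+12 ≈ 8.741e+10 μs.

8.741e+10 μs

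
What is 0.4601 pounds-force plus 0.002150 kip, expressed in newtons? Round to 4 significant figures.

11.61 newtons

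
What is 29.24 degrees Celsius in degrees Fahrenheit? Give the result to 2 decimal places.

84.63 °F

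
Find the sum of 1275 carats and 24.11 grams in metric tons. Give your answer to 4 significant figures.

0.0002791 metric tons

1275 ct = 0.000255000 t and 24.11 g = 2.41100 × 10^-5 t.
0.000255000 + 2.41100 × 10^-5 ≈ 0.0002791 t.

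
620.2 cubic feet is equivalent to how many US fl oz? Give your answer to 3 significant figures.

594000 US fl oz

1 ft³ = 957.506 US fluid ounces.
So 620.2 × 957.506 ≈ 594000 US fl oz.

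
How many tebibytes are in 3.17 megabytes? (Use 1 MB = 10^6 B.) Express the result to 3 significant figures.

2.88 × 10^-6 TiB

1 megabyte = 9.09495 × 10^-7 tebibytes.
3.17 × 9.09495 × 10^-7 ≈ 2.88 × 10^-6 TiB.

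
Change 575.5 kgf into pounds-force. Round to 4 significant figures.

1 kilogram-force = 2.20462 lbf.
575.5 × 2.20462 ≈ 1269 lbf.

1269 lbf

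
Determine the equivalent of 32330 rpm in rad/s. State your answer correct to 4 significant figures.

3386 radians per second

1 rpm = 0.104720 rad/s.
Then 32330 × 0.104720 ≈ 3386 rad/s.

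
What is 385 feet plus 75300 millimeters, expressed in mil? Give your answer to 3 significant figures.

7.58e+6 mils

385 ft = 4.62000e+6 mil and 75300 mm = 2.96457e+6 mil.
4.62000e+6 + 2.96457e+6 ≈ 7.58e+6 mil.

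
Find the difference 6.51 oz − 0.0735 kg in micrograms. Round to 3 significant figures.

1.11 × 10^8 μg

6.51 oz = 1.84555 × 10^8 μg and 0.0735 kg = 7.35000 × 10^7 μg.
1.84555 × 10^8 − 7.35000 × 10^7 ≈ 1.11 × 10^8 μg.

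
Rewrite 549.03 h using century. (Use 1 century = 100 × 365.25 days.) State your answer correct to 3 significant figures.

0.000626 century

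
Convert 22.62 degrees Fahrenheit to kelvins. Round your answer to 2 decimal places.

267.94 K

K = (°F + 459.67) × 5/9.
Applying the formula gives 267.94 K.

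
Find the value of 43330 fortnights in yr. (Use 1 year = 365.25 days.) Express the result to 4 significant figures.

1661 years

1 fortnight = 0.0383299 years.
Then 43330 × 0.0383299 ≈ 1661 yr.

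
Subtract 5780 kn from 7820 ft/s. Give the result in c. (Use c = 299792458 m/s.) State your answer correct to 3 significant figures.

7820 ft/s = 7.95062e-6 c and 5780 kn = 9.91849e-6 c.
7.95062e-6 − 9.91849e-6 ≈ -1.97e-6 c.

-1.97e-6 c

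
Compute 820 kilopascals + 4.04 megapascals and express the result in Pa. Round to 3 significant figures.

4.86 × 10^6 pascals

820 kPa = 820000 Pa and 4.04 MPa = 4.04000 × 10^6 Pa.
820000 + 4.04000 × 10^6 ≈ 4.86 × 10^6 Pa.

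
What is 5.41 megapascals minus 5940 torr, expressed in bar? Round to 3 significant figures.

5.41 MPa = 54.1000 bar and 5940 torr = 7.91935 bar.
54.1000 − 7.91935 ≈ 46.2 bar.

46.2 bar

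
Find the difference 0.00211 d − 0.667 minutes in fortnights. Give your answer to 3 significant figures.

0.000118 fortnights

0.00211 d = 0.000150714 fortnight and 0.667 min = 3.30853 × 10^-5 fortnight.
0.000150714 − 3.30853 × 10^-5 ≈ 0.000118 fortnight.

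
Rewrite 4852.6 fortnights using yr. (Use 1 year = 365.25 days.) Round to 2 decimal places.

1 fortnight = 0.0383299 yr.
So 4852.6 × 0.0383299 ≈ 186.00 yr.

186.00 yr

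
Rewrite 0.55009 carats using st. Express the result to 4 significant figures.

1 ct = 3.14946 × 10^-5 st.
Thus 0.55009 × 3.14946 × 10^-5 ≈ 1.732 × 10^-5 st.

1.732 × 10^-5 st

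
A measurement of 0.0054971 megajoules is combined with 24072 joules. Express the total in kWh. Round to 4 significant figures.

0.0054971 MJ = 0.00152697 kWh and 24072 J = 0.00668667 kWh.
0.00152697 + 0.00668667 ≈ 0.008214 kWh.

0.008214 kilowatt-hours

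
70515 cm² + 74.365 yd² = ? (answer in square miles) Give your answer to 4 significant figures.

70515 cm² = 2.72260e-6 mi² and 74.365 yd² = 2.40073e-5 mi².
2.72260e-6 + 2.40073e-5 ≈ 2.673e-5 mi².

2.673e-5 square miles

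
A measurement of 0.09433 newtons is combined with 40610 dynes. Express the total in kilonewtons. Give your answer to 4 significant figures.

0.0005004 kN

0.09433 N = 9.43300e-5 kN and 40610 dyn = 0.000406100 kN.
9.43300e-5 + 0.000406100 ≈ 0.0005004 kN.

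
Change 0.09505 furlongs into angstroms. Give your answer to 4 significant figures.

1 furlong = 2.01168 × 10^12 Å.
Then 0.09505 × 2.01168 × 10^12 ≈ 1.912 × 10^11 Å.

1.912 × 10^11 Å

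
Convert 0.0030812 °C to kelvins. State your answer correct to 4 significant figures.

K = °C + 273.15.
Applying the formula gives 273.2 K.

273.2 K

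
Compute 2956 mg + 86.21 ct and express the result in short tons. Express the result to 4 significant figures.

2956 mg = 3.25843 × 10^-6 short ton and 86.21 ct = 1.90061 × 10^-5 short ton.
3.25843 × 10^-6 + 1.90061 × 10^-5 ≈ 2.226 × 10^-5 short ton.

2.226 × 10^-5 short ton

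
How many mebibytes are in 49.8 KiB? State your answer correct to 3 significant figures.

1 kibibyte = 0.0009765625 MiB.
Thus 49.8 × 0.0009765625 ≈ 0.0486 MiB.

0.0486 MiB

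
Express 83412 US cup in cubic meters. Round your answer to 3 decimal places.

19.734 m³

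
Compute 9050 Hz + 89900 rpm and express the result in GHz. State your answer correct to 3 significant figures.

9050 Hz = 9.05000 × 10^-6 GHz and 89900 rpm = 1.49833 × 10^-6 GHz.
9.05000 × 10^-6 + 1.49833 × 10^-6 ≈ 1.05 × 10^-5 GHz.

1.05 × 10^-5 GHz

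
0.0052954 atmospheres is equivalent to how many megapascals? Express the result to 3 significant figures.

0.000537 MPa

1 atmosphere = 0.101325 MPa.
Then 0.0052954 × 0.101325 ≈ 0.000537 MPa.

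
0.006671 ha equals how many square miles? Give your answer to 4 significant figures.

1 ha = 0.00386102 mi².
So 0.006671 × 0.00386102 ≈ 2.576e-5 mi².

2.576e-5 square miles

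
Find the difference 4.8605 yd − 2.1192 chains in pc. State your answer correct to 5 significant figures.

-1.2376e-15 parsecs

4.8605 yd = 1.44035e-16 pc and 2.1192 chain = 1.38159e-15 pc.
1.44035e-16 − 1.38159e-15 ≈ -1.2376e-15 pc.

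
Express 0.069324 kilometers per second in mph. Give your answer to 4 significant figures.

155.1 miles per hour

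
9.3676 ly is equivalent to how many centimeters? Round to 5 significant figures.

1 light-year = 9.46073e+17 centimeters.
So 9.3676 × 9.46073e+17 ≈ 8.8624e+18 cm.

8.8624e+18 centimeters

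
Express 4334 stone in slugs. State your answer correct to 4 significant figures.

1886 slugs

1 st = 0.435133 slug.
So 4334 × 0.435133 ≈ 1886 slug.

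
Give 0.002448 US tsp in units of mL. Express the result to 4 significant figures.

1 US tsp = 4.92892 milliliters.
0.002448 × 4.92892 ≈ 0.01207 mL.

0.01207 mL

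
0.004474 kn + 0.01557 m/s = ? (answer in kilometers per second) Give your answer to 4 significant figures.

1.787 × 10^-5 km/s

0.004474 kn = 2.30162 × 10^-6 km/s and 0.01557 m/s = 1.55700 × 10^-5 km/s.
2.30162 × 10^-6 + 1.55700 × 10^-5 ≈ 1.787 × 10^-5 km/s.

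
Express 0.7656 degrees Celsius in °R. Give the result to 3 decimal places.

493.048 °R

°R = (°C + 273.15) × 9/5.
Applying the formula gives 493.048 °R.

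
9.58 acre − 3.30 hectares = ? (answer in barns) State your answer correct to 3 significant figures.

5.77 × 10^31 barns

9.58 acre = 3.87689 × 10^32 barn and 3.30 ha = 3.30000 × 10^32 barn.
3.87689 × 10^32 − 3.30000 × 10^32 ≈ 5.77 × 10^31 barn.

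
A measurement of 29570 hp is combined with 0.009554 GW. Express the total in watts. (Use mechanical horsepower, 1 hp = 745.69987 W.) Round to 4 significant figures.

3.160 × 10^7 watts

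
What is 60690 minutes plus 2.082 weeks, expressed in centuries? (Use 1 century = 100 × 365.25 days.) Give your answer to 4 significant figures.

0.001553 centuries

60690 min = 0.00115389 century and 2.082 wk = 0.000399014 century.
0.00115389 + 0.000399014 ≈ 0.001553 century.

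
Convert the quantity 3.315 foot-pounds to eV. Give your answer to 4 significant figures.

1 foot-pound = 8.46235 × 10^18 eV.
Then 3.315 × 8.46235 × 10^18 ≈ 2.805 × 10^19 eV.

2.805 × 10^19 electronvolts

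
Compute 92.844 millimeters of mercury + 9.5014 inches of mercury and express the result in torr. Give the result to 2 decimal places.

334.18 torr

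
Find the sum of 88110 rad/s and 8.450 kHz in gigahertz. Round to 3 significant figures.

2.25e-5 gigahertz

88110 rad/s = 1.40231e-5 GHz and 8.450 kHz = 8.45000e-6 GHz.
1.40231e-5 + 8.45000e-6 ≈ 2.25e-5 GHz.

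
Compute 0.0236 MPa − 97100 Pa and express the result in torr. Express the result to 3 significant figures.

0.0236 MPa = 177.015 torr and 97100 Pa = 728.310 torr.
177.015 − 728.310 ≈ -551 torr.

-551 torr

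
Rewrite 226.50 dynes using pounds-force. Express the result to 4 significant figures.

1 dyn = 2.24809e-6 pounds-force.
So 226.50 × 2.24809e-6 ≈ 0.0005092 lbf.

0.0005092 lbf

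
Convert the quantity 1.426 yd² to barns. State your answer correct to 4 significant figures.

1.192e+28 barns

1 square yard = 8.36127e+27 barn.
1.426 × 8.36127e+27 ≈ 1.192e+28 barn.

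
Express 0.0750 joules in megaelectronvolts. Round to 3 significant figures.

4.68e+11 MeV

1 joule = 6.24151e+12 megaelectronvolts.
0.0750 × 6.24151e+12 ≈ 4.68e+11 MeV.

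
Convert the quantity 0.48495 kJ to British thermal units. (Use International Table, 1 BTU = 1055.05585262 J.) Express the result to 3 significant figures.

0.460 British thermal units

1 kJ = 0.947817 BTU.
Thus 0.48495 × 0.947817 ≈ 0.460 BTU.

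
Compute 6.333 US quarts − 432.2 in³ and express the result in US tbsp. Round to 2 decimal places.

-73.66 US tablespoons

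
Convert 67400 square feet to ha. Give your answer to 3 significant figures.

1 ft² = 9.29030 × 10^-6 ha.
Then 67400 × 9.29030 × 10^-6 ≈ 0.626 ha.

0.626 hectares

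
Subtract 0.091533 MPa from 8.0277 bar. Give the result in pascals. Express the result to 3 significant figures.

8.0277 bar = 802770 Pa and 0.091533 MPa = 91533.0 Pa.
802770 − 91533.0 ≈ 711000 Pa.

711000 Pa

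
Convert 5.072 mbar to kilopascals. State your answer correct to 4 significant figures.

0.5072 kPa

1 mbar = 0.100000 kPa.
Then 5.072 × 0.100000 ≈ 0.5072 kPa.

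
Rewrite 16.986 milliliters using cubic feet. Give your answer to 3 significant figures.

0.000600 cubic feet

1 mL = 3.53147 × 10^-5 cubic feet.
Then 16.986 × 3.53147 × 10^-5 ≈ 0.000600 ft³.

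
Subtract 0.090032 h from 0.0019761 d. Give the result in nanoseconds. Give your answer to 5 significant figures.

-1.5338e+11 nanoseconds

0.0019761 d = 1.70735e+11 ns and 0.090032 h = 3.24115e+11 ns.
1.70735e+11 − 3.24115e+11 ≈ -1.5338e+11 ns.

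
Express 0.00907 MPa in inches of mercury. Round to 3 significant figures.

2.68 inches of mercury

1 megapascal = 295.300 inHg.
Then 0.00907 × 295.300 ≈ 2.68 inHg.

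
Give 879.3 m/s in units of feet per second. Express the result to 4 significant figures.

2885 ft/s

1 m/s = 3.28084 ft/s.
879.3 × 3.28084 ≈ 2885 ft/s.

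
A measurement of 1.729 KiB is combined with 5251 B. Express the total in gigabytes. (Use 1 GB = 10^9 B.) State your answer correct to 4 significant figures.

7.021 × 10^-6 gigabytes

1.729 KiB = 1.770496 × 10^-6 GB and 5251 B = 5.251000 × 10^-6 GB.
1.770496 × 10^-6 + 5.251000 × 10^-6 ≈ 7.021 × 10^-6 GB.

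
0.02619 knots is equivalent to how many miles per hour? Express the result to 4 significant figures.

1 kn = 1.15078 miles per hour.
Then 0.02619 × 1.15078 ≈ 0.03014 mph.

0.03014 mph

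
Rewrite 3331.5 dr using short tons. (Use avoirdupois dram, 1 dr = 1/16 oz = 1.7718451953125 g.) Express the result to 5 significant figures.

0.0065068 short ton

1 dram = 1.953125e-6 short tons.
3331.5 × 1.953125e-6 ≈ 0.0065068 short ton.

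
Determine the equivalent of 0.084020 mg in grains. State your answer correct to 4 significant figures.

1 mg = 0.0154324 gr.
Then 0.084020 × 0.0154324 ≈ 0.001297 gr.

0.001297 gr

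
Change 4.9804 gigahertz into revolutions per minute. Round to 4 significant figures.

1 GHz = 6.00000e+10 revolutions per minute.
So 4.9804 × 6.00000e+10 ≈ 2.988e+11 rpm.

2.988e+11 revolutions per minute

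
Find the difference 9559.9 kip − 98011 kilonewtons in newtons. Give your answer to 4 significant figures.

-5.549 × 10^7 newtons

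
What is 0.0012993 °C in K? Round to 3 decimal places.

273.151 kelvins

K = °C + 273.15.
Applying the formula gives 273.151 K.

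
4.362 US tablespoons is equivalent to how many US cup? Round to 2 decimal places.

0.27 US cups

1 US tbsp = 0.0625000 US cup.
So 4.362 × 0.0625000 ≈ 0.27 US cup.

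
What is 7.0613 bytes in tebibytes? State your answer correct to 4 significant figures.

6.422e-12 tebibytes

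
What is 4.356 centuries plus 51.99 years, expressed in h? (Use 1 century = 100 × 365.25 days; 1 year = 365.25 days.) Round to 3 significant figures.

4.27 × 10^6 hours

4.356 century = 3.81847 × 10^6 h and 51.99 yr = 455744 h.
3.81847 × 10^6 + 455744 ≈ 4.27 × 10^6 h.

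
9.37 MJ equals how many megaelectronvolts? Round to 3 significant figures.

5.85e+19 MeV

1 megajoule = 6.24151e+18 MeV.
9.37 × 6.24151e+18 ≈ 5.85e+19 MeV.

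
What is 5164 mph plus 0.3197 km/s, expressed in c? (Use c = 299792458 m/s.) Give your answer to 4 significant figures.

5164 mph = 7.70038 × 10^-6 c and 0.3197 km/s = 1.06640 × 10^-6 c.
7.70038 × 10^-6 + 1.06640 × 10^-6 ≈ 8.767 × 10^-6 c.

8.767 × 10^-6 c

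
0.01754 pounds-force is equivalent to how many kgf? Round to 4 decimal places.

1 pound-force = 0.453592 kilograms-force.
0.01754 × 0.453592 ≈ 0.0080 kgf.

0.0080 kgf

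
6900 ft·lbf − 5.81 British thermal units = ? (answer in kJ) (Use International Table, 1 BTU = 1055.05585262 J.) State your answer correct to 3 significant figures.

3.23 kilojoules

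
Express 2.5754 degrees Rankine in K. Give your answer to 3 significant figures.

1.43 kelvins

°R = K × 9/5.
Applying the formula gives 1.43 K.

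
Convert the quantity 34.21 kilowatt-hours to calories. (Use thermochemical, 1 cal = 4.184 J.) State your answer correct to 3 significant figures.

2.94 × 10^7 calories

1 kilowatt-hour = 860421 cal.
Then 34.21 × 860421 ≈ 2.94 × 10^7 cal.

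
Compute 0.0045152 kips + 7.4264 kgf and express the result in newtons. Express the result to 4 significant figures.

92.91 N

0.0045152 kip = 20.0846 N and 7.4264 kgf = 72.8281 N.
20.0846 + 72.8281 ≈ 92.91 N.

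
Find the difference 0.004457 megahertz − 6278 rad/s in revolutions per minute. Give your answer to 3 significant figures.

0.004457 MHz = 267420 rpm and 6278 rad/s = 59950.5 rpm.
267420 − 59950.5 ≈ 207000 rpm.

207000 revolutions per minute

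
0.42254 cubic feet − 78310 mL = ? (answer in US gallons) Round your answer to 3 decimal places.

0.42254 ft³ = 3.16082 US gal and 78310 mL = 20.6873 US gal.
3.16082 − 20.6873 ≈ -17.526 US gal.

-17.526 US gal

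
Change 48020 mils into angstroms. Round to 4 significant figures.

1 mil = 254000 Å.
So 48020 × 254000 ≈ 1.220 × 10^10 Å.

1.220 × 10^10 angstroms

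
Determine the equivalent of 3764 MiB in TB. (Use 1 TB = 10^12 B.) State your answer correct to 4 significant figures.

1 mebibyte = 1.04858e-6 terabytes.
3764 × 1.04858e-6 ≈ 0.003947 TB.

0.003947 TB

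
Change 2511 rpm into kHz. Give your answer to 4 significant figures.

1 rpm = 1.66667e-5 kHz.
So 2511 × 1.66667e-5 ≈ 0.04185 kHz.

0.04185 kilohertz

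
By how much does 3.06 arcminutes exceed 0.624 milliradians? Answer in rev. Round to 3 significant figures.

4.24e-5 rev

3.06 arcmin = 0.000141667 rev and 0.624 mrad = 9.93127e-5 rev.
0.000141667 − 9.93127e-5 ≈ 4.24e-5 rev.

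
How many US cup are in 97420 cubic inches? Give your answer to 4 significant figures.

1 cubic inch = 0.0692641 US cup.
Thus 97420 × 0.0692641 ≈ 6748 US cup.

6748 US cup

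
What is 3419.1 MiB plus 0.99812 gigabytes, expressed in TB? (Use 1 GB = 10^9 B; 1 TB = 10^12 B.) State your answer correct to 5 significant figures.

3419.1 MiB = 0.00358519 TB and 0.99812 GB = 0.000998120 TB.
0.00358519 + 0.000998120 ≈ 0.0045833 TB.

0.0045833 terabytes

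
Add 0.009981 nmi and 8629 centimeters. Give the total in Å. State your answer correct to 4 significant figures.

0.009981 nmi = 1.84848 × 10^11 Å and 8629 cm = 8.62900 × 10^11 Å.
1.84848 × 10^11 + 8.62900 × 10^11 ≈ 1.048 × 10^12 Å.

1.048 × 10^12 Å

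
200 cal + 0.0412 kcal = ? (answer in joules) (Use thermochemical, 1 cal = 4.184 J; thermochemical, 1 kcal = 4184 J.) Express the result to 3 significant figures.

200 cal = 836.800 J and 0.0412 kcal = 172.381 J.
836.800 + 172.381 ≈ 1010 J.

1010 J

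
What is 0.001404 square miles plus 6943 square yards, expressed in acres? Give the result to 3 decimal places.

2.333 acre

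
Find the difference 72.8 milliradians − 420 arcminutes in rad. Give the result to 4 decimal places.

-0.0494 rad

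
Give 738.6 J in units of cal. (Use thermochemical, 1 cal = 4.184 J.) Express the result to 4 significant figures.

1 J = 0.239006 cal.
Thus 738.6 × 0.239006 ≈ 176.5 cal.

176.5 cal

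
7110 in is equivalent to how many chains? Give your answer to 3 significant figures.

8.98 chains

1 inch = 0.00126263 chain.
Thus 7110 × 0.00126263 ≈ 8.98 chain.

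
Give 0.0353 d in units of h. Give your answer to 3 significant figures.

0.847 hours

1 day = 24.0000 hours.
Then 0.0353 × 24.0000 ≈ 0.847 h.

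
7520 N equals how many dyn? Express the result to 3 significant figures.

7.52 × 10^8 dyn

1 N = 100000 dyn.
7520 × 100000 ≈ 7.52 × 10^8 dyn.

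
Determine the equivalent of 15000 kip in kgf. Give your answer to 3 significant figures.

1 kip = 453.592 kgf.
So 15000 × 453.592 ≈ 6.80 × 10^6 kgf.

6.80 × 10^6 kgf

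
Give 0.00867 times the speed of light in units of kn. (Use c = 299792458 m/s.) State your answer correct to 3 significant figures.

5.05e+6 knots

1 speed of light = 5.82750e+8 knots.
Then 0.00867 × 5.82750e+8 ≈ 5.05e+6 kn.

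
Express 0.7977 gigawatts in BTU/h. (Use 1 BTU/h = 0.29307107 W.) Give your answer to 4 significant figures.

2.722 × 10^9 BTU/h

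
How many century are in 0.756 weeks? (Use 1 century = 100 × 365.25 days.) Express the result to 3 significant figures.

0.000145 centuries

1 week = 0.000191650 century.
Then 0.756 × 0.000191650 ≈ 0.000145 century.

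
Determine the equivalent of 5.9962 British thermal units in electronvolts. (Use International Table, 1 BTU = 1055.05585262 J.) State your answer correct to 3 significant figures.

3.95 × 10^22 eV

1 BTU = 6.58514 × 10^21 eV.
So 5.9962 × 6.58514 × 10^21 ≈ 3.95 × 10^22 eV.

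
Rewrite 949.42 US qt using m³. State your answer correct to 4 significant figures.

1 US quart = 0.000946353 cubic meters.
949.42 × 0.000946353 ≈ 0.8985 m³.

0.8985 cubic meters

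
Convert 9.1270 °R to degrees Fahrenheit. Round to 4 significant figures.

-450.5 degrees Fahrenheit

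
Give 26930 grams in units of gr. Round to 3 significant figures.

416000 grains

1 gram = 15.4324 grains.
Thus 26930 × 15.4324 ≈ 416000 gr.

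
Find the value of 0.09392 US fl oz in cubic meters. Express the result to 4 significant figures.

1 US fl oz = 2.95735 × 10^-5 m³.
So 0.09392 × 2.95735 × 10^-5 ≈ 2.778 × 10^-6 m³.

2.778 × 10^-6 cubic meters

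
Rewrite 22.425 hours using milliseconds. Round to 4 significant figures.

8.073 × 10^7 milliseconds

1 h = 3.60000 × 10^6 milliseconds.
Then 22.425 × 3.60000 × 10^6 ≈ 8.073 × 10^7 ms.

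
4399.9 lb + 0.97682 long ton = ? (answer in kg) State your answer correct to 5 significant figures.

2988.3 kg

4399.9 lb = 1995.76 kg and 0.97682 long ton = 992.495 kg.
1995.76 + 992.495 ≈ 2988.3 kg.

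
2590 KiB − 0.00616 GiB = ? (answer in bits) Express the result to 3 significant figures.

-3.17 × 10^7 bit

2590 KiB = 2.12173 × 10^7 bit and 0.00616 GiB = 5.29140 × 10^7 bit.
2.12173 × 10^7 − 5.29140 × 10^7 ≈ -3.17 × 10^7 bit.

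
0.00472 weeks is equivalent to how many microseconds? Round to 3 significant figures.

2.85e+9 μs

1 week = 6.04800e+11 μs.
Then 0.00472 × 6.04800e+11 ≈ 2.85e+9 μs.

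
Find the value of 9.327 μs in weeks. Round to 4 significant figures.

1.542e-11 weeks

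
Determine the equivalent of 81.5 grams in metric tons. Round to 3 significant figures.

8.15 × 10^-5 metric tons

1 g = 1.00000 × 10^-6 metric tons.
Thus 81.5 × 1.00000 × 10^-6 ≈ 8.15 × 10^-5 t.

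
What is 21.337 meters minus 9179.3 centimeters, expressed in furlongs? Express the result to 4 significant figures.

-0.3502 furlongs

21.337 m = 0.106066 furlong and 9179.3 cm = 0.456300 furlong.
0.106066 − 0.456300 ≈ -0.3502 furlong.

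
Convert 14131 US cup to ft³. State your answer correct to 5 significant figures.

118.06 cubic feet

1 US cup = 0.00835503 cubic feet.
So 14131 × 0.00835503 ≈ 118.06 ft³.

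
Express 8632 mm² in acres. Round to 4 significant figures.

2.133e-6 acres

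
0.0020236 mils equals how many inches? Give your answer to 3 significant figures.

2.02 × 10^-6 inches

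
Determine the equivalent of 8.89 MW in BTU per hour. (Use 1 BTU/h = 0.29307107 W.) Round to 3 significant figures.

1 MW = 3.41214 × 10^6 BTU/h.
Thus 8.89 × 3.41214 × 10^6 ≈ 3.03 × 10^7 BTU/h.

3.03 × 10^7 BTU/h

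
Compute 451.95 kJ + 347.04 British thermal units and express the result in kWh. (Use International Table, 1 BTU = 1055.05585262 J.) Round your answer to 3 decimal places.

0.227 kilowatt-hours

451.95 kJ = 0.125542 kWh and 347.04 BTU = 0.101707 kWh.
0.125542 + 0.101707 ≈ 0.227 kWh.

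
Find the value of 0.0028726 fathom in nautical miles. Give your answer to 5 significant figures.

1 fathom = 0.000987473 nmi.
0.0028726 × 0.000987473 ≈ 2.8366 × 10^-6 nmi.

2.8366 × 10^-6 nmi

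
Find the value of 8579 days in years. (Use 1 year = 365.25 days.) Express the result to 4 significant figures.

23.49 yr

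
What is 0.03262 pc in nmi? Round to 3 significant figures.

5.43 × 10^11 nautical miles

1 parsec = 1.66613 × 10^13 nautical miles.
So 0.03262 × 1.66613 × 10^13 ≈ 5.43 × 10^11 nmi.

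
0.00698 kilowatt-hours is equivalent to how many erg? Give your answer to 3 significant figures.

1 kWh = 3.60000 × 10^13 erg.
Thus 0.00698 × 3.60000 × 10^13 ≈ 2.51 × 10^11 erg.

2.51 × 10^11 ergs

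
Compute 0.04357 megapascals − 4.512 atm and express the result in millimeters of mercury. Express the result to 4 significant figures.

-3102 mmHg

0.04357 MPa = 326.802 mmHg and 4.512 atm = 3429.12 mmHg.
326.802 − 3429.12 ≈ -3102 mmHg.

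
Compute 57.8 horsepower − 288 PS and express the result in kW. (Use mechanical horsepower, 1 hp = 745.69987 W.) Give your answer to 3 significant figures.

-169 kilowatts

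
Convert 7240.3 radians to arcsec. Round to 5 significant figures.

1.4934 × 10^9 arcseconds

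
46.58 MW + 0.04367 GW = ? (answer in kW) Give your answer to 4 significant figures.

90250 kW

46.58 MW = 46580.0 kW and 0.04367 GW = 43670.0 kW.
46580.0 + 43670.0 ≈ 90250 kW.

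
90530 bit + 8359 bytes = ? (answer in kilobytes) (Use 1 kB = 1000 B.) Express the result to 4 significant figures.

19.68 kilobytes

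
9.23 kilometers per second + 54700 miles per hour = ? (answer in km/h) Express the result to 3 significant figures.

121000 kilometers per hour

9.23 km/s = 33228.0 km/h and 54700 mph = 88031.1 km/h.
33228.0 + 88031.1 ≈ 121000 km/h.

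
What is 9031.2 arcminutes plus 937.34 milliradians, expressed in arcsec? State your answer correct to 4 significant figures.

735200 arcseconds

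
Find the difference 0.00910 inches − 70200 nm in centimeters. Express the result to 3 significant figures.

0.00910 in = 0.0231140 cm and 70200 nm = 0.00702000 cm.
0.0231140 − 0.00702000 ≈ 0.0161 cm.

0.0161 cm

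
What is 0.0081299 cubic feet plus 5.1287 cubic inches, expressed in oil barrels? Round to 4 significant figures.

0.001977 oil barrels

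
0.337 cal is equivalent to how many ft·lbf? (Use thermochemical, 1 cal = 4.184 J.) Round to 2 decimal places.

1.04 ft·lbf

1 cal = 3.08596 ft·lbf.
Then 0.337 × 3.08596 ≈ 1.04 ft·lbf.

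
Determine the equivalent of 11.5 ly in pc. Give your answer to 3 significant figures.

3.53 pc

1 light-year = 0.306601 pc.
Then 11.5 × 0.306601 ≈ 3.53 pc.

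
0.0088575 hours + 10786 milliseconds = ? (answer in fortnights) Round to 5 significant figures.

3.5279 × 10^-5 fortnights

0.0088575 h = 2.63616 × 10^-5 fortnight and 10786 ms = 8.91700 × 10^-6 fortnight.
2.63616 × 10^-5 + 8.91700 × 10^-6 ≈ 3.5279 × 10^-5 fortnight.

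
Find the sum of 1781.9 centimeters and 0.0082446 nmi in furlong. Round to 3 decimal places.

1781.9 cm = 0.0885777 furlong and 0.0082446 nmi = 0.0759017 furlong.
0.0885777 + 0.0759017 ≈ 0.164 furlong.

0.164 furlongs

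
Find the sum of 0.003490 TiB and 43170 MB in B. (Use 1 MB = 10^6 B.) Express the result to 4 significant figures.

0.003490 TiB = 3.83730 × 10^9 B and 43170 MB = 4.31700 × 10^10 B.
3.83730 × 10^9 + 4.31700 × 10^10 ≈ 4.701 × 10^10 B.

4.701 × 10^10 B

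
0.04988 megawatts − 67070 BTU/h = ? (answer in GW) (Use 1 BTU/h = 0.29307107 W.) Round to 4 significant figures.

0.04988 MW = 4.98800 × 10^-5 GW and 67070 BTU/h = 1.96563 × 10^-5 GW.
4.98800 × 10^-5 − 1.96563 × 10^-5 ≈ 3.022 × 10^-5 GW.

3.022 × 10^-5 GW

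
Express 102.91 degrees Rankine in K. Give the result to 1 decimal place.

57.2 kelvins

°R = K × 9/5.
Applying the formula gives 57.2 K.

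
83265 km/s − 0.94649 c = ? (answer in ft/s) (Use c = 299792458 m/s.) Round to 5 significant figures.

83265 km/s = 2.73179e+8 ft/s and 0.94649 c = 9.30940e+8 ft/s.
2.73179e+8 − 9.30940e+8 ≈ -6.5776e+8 ft/s.

-6.5776e+8 ft/s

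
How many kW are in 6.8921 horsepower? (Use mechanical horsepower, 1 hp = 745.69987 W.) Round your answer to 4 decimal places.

5.1394 kW

1 horsepower = 0.745700 kW.
Then 6.8921 × 0.745700 ≈ 5.1394 kW.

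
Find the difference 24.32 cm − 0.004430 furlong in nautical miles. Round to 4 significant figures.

24.32 cm = 0.000131317 nmi and 0.004430 furlong = 0.000481196 nmi.
0.000131317 − 0.000481196 ≈ -0.0003499 nmi.

-0.0003499 nmi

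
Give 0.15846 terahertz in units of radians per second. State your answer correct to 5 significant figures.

9.9563 × 10^11 rad/s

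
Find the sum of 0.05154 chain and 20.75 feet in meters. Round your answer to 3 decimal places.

7.361 m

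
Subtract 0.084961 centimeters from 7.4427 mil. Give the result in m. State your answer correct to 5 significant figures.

-0.00066057 m

7.4427 mil = 0.0001890446 m and 0.084961 cm = 0.0008496100 m.
0.0001890446 − 0.0008496100 ≈ -0.00066057 m.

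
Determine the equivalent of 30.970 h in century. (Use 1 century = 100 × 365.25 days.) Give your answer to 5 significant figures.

1 h = 1.14077e-6 century.
30.970 × 1.14077e-6 ≈ 3.5330e-5 century.

3.5330e-5 centuries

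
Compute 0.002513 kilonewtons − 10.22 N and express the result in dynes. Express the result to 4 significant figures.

-770700 dynes

0.002513 kN = 251300 dyn and 10.22 N = 1.02200 × 10^6 dyn.
251300 − 1.02200 × 10^6 ≈ -770700 dyn.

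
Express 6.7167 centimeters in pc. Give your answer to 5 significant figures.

2.1767 × 10^-18 pc

1 cm = 3.24078 × 10^-19 pc.
6.7167 × 3.24078 × 10^-19 ≈ 2.1767 × 10^-18 pc.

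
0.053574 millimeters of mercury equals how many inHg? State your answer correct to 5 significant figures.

1 millimeter of mercury = 0.0393701 inHg.
0.053574 × 0.0393701 ≈ 0.0021092 inHg.

0.0021092 inHg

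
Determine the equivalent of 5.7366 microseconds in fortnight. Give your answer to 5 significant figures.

1 microsecond = 8.26720e-13 fortnights.
So 5.7366 × 8.26720e-13 ≈ 4.7426e-12 fortnight.

4.7426e-12 fortnights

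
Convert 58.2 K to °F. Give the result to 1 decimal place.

K = (°F + 459.67) × 5/9.
Applying the formula gives -354.9 °F.

-354.9 °F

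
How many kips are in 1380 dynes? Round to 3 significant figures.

3.10e-6 kip

1 dyne = 2.24809e-9 kip.
1380 × 2.24809e-9 ≈ 3.10e-6 kip.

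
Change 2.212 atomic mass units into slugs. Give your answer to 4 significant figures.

2.517e-28 slugs

1 atomic mass unit = 1.13783e-28 slug.
So 2.212 × 1.13783e-28 ≈ 2.517e-28 slug.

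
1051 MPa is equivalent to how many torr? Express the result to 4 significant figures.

7.883 × 10^6 torr

1 MPa = 7500.62 torr.
Then 1051 × 7500.62 ≈ 7.883 × 10^6 torr.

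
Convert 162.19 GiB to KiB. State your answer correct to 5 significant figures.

1.7007e+8 kibibytes

1 gibibyte = 1.04858e+6 KiB.
Then 162.19 × 1.04858e+6 ≈ 1.7007e+8 KiB.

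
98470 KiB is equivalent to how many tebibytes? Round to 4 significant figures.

1 kibibyte = 9.31323 × 10^-10 tebibytes.
Thus 98470 × 9.31323 × 10^-10 ≈ 9.171 × 10^-5 TiB.

9.171 × 10^-5 tebibytes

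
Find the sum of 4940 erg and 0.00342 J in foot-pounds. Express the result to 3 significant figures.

4940 erg = 0.000364356 ft·lbf and 0.00342 J = 0.00252246 ft·lbf.
0.000364356 + 0.00252246 ≈ 0.00289 ft·lbf.

0.00289 foot-pounds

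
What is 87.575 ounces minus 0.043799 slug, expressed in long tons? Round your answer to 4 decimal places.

87.575 oz = 0.00244350 long ton and 0.043799 slug = 0.000629103 long ton.
0.00244350 − 0.000629103 ≈ 0.0018 long ton.

0.0018 long tons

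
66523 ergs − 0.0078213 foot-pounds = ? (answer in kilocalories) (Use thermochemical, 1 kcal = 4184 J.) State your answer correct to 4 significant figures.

-9.445 × 10^-7 kcal

66523 erg = 1.58994 × 10^-6 kcal and 0.0078213 ft·lbf = 2.53448 × 10^-6 kcal.
1.58994 × 10^-6 − 2.53448 × 10^-6 ≈ -9.445 × 10^-7 kcal.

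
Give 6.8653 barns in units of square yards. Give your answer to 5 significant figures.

1 barn = 1.19599e-28 yd².
Then 6.8653 × 1.19599e-28 ≈ 8.2108e-28 yd².

8.2108e-28 yd²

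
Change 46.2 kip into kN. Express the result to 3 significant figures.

206 kilonewtons

1 kip = 4.44822 kN.
46.2 × 4.44822 ≈ 206 kN.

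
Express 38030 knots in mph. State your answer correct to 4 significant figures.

43760 mph

1 knot = 1.15078 mph.
Thus 38030 × 1.15078 ≈ 43760 mph.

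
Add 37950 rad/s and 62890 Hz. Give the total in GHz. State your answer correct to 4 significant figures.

6.893 × 10^-5 GHz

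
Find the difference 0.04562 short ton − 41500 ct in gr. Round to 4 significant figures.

0.04562 short ton = 638680 gr and 41500 ct = 128089 gr.
638680 − 128089 ≈ 510600 gr.

510600 gr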